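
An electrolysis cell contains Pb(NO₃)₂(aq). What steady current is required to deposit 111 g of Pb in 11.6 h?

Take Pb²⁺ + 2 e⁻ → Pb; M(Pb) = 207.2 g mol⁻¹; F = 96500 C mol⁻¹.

n(Pb) = 111 / 207.2 = 0.5357 mol.
n(e⁻) = 2 × 0.5357 = 1.071 mol.
Q = n(e⁻)·F = 1.071 × 96500 = 103400 C.
I = Q/t = 103400 / 41760 s = 2.48 A.

2.48 A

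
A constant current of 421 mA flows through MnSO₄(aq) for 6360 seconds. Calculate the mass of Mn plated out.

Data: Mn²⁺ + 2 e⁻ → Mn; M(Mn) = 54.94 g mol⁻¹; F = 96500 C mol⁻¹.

Q = I·t = 0.4210 A × 6360.0 s = 2678 C.
n(e⁻) = Q/F = 2678 / 96500 = 0.02775 mol.
Mn²⁺ + 2 e⁻ → Mn, so n(Mn) = n(e⁻)/2 = 0.01387 mol.
m = n·M = 0.01387 × 54.94 = 0.762 g.

0.762 g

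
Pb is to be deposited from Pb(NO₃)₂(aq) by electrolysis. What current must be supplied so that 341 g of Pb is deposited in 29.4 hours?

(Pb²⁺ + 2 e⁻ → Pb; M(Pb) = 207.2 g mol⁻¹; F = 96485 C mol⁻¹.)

3.00 A

n(Pb) = 341 / 207.2 = 1.646 mol.
n(e⁻) = 2 × 1.646 = 3.292 mol.
Q = n(e⁻)·F = 3.292 × 96485 = 317600 C.
I = Q/t = 317600 / 105840 s = 3.00 A.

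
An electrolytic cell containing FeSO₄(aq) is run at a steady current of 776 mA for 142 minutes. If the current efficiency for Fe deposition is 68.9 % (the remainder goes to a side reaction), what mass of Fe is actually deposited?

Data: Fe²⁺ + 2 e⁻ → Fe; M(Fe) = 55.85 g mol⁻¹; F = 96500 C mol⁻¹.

1.32 g

Q = I·t = 0.7760 × 8520.0 = 6612 C.
n(e⁻) = 6612/96500 = 0.06851 mol; theoretically n(Fe) = 0.06851/2 = 0.03426 mol, m_theo = 1.913 g.
At 68.9 % efficiency, m_actual = 0.689 × 1.913 = 1.32 g.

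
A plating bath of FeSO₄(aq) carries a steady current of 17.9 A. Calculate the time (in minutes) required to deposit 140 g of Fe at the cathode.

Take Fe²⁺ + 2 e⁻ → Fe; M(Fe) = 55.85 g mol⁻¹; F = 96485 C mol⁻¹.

450 min

n(Fe) = m/M = 140 / 55.85 = 2.507 mol.
Each Fe atom requires 2 electrons, so n(e⁻) = 2 × 2.507 = 5.013 mol.
Q = n(e⁻)·F = 5.013 × 96485 = 483700 C.
t = Q/I = 483700 / 17.90 A = 27020 s = 450 min.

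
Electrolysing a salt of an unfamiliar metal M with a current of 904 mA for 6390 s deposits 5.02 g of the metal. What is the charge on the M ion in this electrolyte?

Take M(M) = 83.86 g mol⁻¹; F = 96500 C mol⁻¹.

Q = I·t = 0.9040 A × 6390.0 s = 5777 C, so n(e⁻) = 5777/96500 = 0.05986 mol.
n(M) deposited = 5.02 / 83.86 = 0.05986 mol.
Electrons per atom = n(e⁻)/n(M) = 0.05986 / 0.05986 = 1.00 ≈ 1, so the ion is M⁺.

+1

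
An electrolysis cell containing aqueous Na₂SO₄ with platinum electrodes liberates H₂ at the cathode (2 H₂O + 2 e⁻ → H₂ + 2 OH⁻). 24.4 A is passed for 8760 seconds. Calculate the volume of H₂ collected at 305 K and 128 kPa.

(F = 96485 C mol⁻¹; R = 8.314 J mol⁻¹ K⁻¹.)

Q = I·t = 24.40 A × 8760.0 s = 213700 C.
n(e⁻) = Q/F = 213700 / 96485 = 2.215 mol.
2 electrons are transferred per H₂ molecule, so n(H₂) = 2.215 / 2 = 1.108 mol.
V = nRT/P = (1.108 × 8.314 × 305) / (128 × 10³ Pa) = 0.0219 m³ = 21.9 L.

21.9 L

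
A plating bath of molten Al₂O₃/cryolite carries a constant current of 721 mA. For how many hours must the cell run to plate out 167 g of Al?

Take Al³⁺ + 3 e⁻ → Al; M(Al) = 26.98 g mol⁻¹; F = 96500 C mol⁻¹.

690 h

n(Al) = m/M = 167 / 26.98 = 6.190 mol.
Each Al atom requires 3 electrons, so n(e⁻) = 3 × 6.190 = 18.57 mol.
Q = n(e⁻)·F = 18.57 × 96500 = 1792000 C.
t = Q/I = 1792000 / 0.7210 A = 2485000 s = 690 h.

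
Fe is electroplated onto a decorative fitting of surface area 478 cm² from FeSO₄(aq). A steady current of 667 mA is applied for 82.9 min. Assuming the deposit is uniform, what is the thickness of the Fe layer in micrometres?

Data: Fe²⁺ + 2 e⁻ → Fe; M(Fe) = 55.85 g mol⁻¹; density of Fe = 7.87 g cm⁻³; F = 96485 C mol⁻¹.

Q = I·t = 0.6670 × 4974.0 = 3318 C; n(e⁻) = 0.03439 mol.
n(Fe) = n(e⁻)/2 = 0.01719 mol, so m = 0.01719 × 55.85 = 0.9602 g.
Volume = m/ρ = 0.9602 / 7.87 = 0.1220 cm³.
Thickness = V/A = 0.1220 / 478 = 2.55 × 10⁻⁴ cm = 2.55 μm.

2.55 μm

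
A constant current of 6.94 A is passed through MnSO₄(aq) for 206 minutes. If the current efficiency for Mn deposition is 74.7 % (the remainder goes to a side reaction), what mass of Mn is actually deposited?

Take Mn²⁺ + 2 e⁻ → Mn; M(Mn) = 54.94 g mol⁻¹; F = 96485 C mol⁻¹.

Q = I·t = 6.940 × 12360 = 85780 C.
n(e⁻) = 85780/96485 = 0.8890 mol; theoretically n(Mn) = 0.8890/2 = 0.4445 mol, m_theo = 24.42 g.
At 74.7 % efficiency, m_actual = 0.747 × 24.42 = 18.2 g.

18.2 g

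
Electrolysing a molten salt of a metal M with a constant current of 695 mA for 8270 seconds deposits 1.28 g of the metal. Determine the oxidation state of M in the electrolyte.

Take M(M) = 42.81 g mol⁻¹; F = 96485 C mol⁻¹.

+2

Q = I·t = 0.6950 A × 8270.0 s = 5748 C, so n(e⁻) = 5748/96485 = 0.05957 mol.
n(M) deposited = 1.28 / 42.81 = 0.02990 mol.
Electrons per atom = n(e⁻)/n(M) = 0.05957 / 0.02990 = 1.99 ≈ 2, so the ion is M²⁺.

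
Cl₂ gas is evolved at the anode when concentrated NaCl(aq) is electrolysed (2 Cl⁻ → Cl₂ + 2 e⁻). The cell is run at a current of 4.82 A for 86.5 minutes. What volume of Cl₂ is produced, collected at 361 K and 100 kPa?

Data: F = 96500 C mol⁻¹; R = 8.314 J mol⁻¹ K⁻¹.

3.89 L

Q = I·t = 4.820 A × 5190.0 s = 25020 C.
n(e⁻) = Q/F = 25020 / 96500 = 0.2592 mol.
2 electrons are transferred per Cl₂ molecule, so n(Cl₂) = 0.2592 / 2 = 0.1296 mol.
V = nRT/P = (0.1296 × 8.314 × 361) / (100 × 10³ Pa) = 0.00389 m³ = 3.89 L.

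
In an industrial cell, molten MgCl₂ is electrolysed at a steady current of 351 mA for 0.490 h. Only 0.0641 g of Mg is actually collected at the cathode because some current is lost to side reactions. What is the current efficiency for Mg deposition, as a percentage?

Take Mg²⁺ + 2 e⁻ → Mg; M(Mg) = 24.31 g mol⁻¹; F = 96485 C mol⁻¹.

Q = I·t = 0.3510 × 1764.0 = 619.2 C; n(e⁻) = 619.2/96485 = 0.006417 mol.
Theoretical n(Mg) = n(e⁻)/2 = 0.003209 mol, i.e. m_theo = 0.003209 × 24.31 = 0.07800 g.
Efficiency = m_actual / m_theo = 0.0641 / 0.07800 = 82.2 %.

82.2 %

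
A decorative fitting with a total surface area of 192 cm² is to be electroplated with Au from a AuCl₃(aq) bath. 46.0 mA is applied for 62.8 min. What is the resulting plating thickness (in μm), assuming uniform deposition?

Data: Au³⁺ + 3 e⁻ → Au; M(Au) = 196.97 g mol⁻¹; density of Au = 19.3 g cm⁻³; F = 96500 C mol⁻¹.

Q = I·t = 0.04600 × 3768.0 = 173.3 C; n(e⁻) = 0.001796 mol.
n(Au) = n(e⁻)/3 = 0.0005987 mol, so m = 0.0005987 × 196.97 = 0.1179 g.
Volume = m/ρ = 0.1179 / 19.3 = 0.006110 cm³.
Thickness = V/A = 0.006110 / 192 = 3.18 × 10⁻⁵ cm = 0.318 μm.

0.318 μm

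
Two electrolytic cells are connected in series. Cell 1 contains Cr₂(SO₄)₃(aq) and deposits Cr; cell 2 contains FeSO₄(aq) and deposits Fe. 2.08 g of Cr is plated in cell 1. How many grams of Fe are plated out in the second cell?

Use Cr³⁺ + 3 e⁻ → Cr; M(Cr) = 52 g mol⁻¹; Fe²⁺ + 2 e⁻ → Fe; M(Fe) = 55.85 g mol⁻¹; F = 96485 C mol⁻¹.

3.35 g

n(Cr) = 2.08 / 52 = 0.04000 mol.
Since Cr³⁺ + 3 e⁻ → Cr, n(e⁻) passed = 3 × 0.04000 = 0.1200 mol.
Cells in series carry the same charge, so the same 0.1200 mol of electrons passes through cell 2.
Fe²⁺ + 2 e⁻ → Fe, so n(Fe) = 0.1200 / 2 = 0.06000 mol.
m(Fe) = 0.06000 × 55.85 = 3.35 g.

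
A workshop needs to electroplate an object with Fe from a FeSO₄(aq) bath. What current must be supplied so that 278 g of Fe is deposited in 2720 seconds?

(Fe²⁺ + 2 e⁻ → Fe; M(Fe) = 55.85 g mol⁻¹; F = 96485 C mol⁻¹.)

353 A

n(Fe) = 278 / 55.85 = 4.978 mol.
n(e⁻) = 2 × 4.978 = 9.955 mol.
Q = n(e⁻)·F = 9.955 × 96485 = 960500 C.
I = Q/t = 960500 / 2720.0 s = 353 A.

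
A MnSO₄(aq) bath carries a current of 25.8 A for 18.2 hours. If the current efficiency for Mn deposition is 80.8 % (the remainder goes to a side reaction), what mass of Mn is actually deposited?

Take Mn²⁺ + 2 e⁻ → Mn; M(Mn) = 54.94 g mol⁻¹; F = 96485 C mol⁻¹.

389 g

Q = I·t = 25.80 × 65520 = 1690000 C.
n(e⁻) = 1690000/96485 = 17.52 mol; theoretically n(Mn) = 17.52/2 = 8.760 mol, m_theo = 481.3 g.
At 80.8 % efficiency, m_actual = 0.808 × 481.3 = 389 g.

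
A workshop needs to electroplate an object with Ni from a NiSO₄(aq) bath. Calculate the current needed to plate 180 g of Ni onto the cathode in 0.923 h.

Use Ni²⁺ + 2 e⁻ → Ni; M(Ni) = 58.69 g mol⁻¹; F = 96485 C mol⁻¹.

178 A

n(Ni) = 180 / 58.69 = 3.067 mol.
n(e⁻) = 2 × 3.067 = 6.134 mol.
Q = n(e⁻)·F = 6.134 × 96485 = 591800 C.
I = Q/t = 591800 / 3322.8 s = 178 A.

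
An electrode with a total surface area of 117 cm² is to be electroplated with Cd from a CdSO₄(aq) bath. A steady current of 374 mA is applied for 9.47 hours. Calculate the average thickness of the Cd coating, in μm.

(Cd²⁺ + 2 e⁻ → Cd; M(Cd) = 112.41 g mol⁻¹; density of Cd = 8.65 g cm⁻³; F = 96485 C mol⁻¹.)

Q = I·t = 0.3740 × 34092 = 12750 C; n(e⁻) = 0.1321 mol.
n(Cd) = n(e⁻)/2 = 0.06607 mol, so m = 0.06607 × 112.41 = 7.427 g.
Volume = m/ρ = 7.427 / 8.65 = 0.8587 cm³.
Thickness = V/A = 0.8587 / 117 = 0.00734 cm = 73.4 μm.

73.4 μm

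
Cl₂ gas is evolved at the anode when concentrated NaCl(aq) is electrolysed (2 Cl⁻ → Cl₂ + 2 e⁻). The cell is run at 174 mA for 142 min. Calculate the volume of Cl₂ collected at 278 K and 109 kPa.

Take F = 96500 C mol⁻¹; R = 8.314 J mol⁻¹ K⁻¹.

Q = I·t = 0.1740 A × 8520.0 s = 1482 C.
n(e⁻) = Q/F = 1482 / 96500 = 0.01536 mol.
2 electrons are transferred per Cl₂ molecule, so n(Cl₂) = 0.01536 / 2 = 0.007681 mol.
V = nRT/P = (0.007681 × 8.314 × 278) / (109 × 10³ Pa) = 1.63 × 10⁻⁴ m³ = 0.163 L.

0.163 L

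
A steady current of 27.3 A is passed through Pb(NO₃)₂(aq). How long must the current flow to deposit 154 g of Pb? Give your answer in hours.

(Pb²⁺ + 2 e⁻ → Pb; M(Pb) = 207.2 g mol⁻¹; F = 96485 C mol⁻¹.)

1.46 h

n(Pb) = m/M = 154 / 207.2 = 0.7432 mol.
Each Pb atom requires 2 electrons, so n(e⁻) = 2 × 0.7432 = 1.486 mol.
Q = n(e⁻)·F = 1.486 × 96485 = 143400 C.
t = Q/I = 143400 / 27.30 A = 5254 s = 1.46 h.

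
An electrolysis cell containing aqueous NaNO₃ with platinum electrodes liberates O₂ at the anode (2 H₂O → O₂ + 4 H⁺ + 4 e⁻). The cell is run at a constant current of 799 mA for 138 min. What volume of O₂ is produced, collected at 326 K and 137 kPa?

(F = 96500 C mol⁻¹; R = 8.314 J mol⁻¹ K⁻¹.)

0.339 L

Q = I·t = 0.7990 A × 8280.0 s = 6616 C.
n(e⁻) = Q/F = 6616 / 96500 = 0.06856 mol.
4 electrons are transferred per O₂ molecule, so n(O₂) = 0.06856 / 4 = 0.01714 mol.
V = nRT/P = (0.01714 × 8.314 × 326) / (137 × 10³ Pa) = 3.39 × 10⁻⁴ m³ = 0.339 L.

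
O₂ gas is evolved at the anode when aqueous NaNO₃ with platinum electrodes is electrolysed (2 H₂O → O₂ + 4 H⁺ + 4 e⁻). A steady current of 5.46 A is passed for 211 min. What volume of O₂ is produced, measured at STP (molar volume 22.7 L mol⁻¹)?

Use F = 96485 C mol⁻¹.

Q = I·t = 5.460 A × 12660 s = 69120 C.
n(e⁻) = Q/F = 69120 / 96485 = 0.7164 mol.
4 electrons are transferred per O₂ molecule, so n(O₂) = 0.7164 / 4 = 0.1791 mol.
V = n × V_m = 0.1791 × 22.7 = 4.07 L.

4.07 L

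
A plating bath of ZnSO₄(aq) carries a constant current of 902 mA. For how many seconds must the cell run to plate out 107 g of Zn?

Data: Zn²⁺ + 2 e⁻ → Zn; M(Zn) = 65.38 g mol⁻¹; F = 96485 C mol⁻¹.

n(Zn) = m/M = 107 / 65.38 = 1.637 mol.
Each Zn atom requires 2 electrons, so n(e⁻) = 2 × 1.637 = 3.273 mol.
Q = n(e⁻)·F = 3.273 × 96485 = 315800 C.
t = Q/I = 315800 / 0.9020 A = 350100 s.

3.50 × 10⁵ s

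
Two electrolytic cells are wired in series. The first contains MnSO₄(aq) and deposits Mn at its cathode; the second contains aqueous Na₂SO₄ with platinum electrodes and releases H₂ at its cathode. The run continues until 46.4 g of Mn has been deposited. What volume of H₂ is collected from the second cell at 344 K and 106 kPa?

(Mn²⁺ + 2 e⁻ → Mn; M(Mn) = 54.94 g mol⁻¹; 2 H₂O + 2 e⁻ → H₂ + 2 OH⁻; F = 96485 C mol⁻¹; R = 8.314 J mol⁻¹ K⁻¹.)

n(Mn) = 46.4 / 54.94 = 0.8446 mol, so n(e⁻) = 2 × 0.8446 = 1.689 mol.
The cells are in series, so the same 1.689 mol of electrons passes through the second cell.
2 H₂O + 2 e⁻ → H₂ + 2 OH⁻ — 2 mol e⁻ per mol H₂, so n(H₂) = 1.689/2 = 0.8446 mol.
V = nRT/P = (0.8446 × 8.314 × 344) / (106 × 10³) = 0.0228 m³ = 22.8 L.

22.8 L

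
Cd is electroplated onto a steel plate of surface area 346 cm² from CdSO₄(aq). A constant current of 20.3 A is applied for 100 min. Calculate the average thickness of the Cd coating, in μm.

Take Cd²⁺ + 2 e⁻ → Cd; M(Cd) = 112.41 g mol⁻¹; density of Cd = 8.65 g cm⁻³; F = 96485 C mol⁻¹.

Q = I·t = 20.30 × 6000.0 = 121800 C; n(e⁻) = 1.262 mol.
n(Cd) = n(e⁻)/2 = 0.6312 mol, so m = 0.6312 × 112.41 = 70.95 g.
Volume = m/ρ = 70.95 / 8.65 = 8.203 cm³.
Thickness = V/A = 8.203 / 346 = 0.0237 cm = 237 μm.

237 μm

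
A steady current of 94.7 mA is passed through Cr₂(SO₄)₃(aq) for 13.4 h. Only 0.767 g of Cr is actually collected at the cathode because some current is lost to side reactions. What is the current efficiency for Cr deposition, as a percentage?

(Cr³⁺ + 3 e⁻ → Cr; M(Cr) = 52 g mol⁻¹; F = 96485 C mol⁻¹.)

93.5 %

Q = I·t = 0.09470 × 48240 = 4568 C; n(e⁻) = 4568/96485 = 0.04735 mol.
Theoretical n(Cr) = n(e⁻)/3 = 0.01578 mol, i.e. m_theo = 0.01578 × 52 = 0.8207 g.
Efficiency = m_actual / m_theo = 0.767 / 0.8207 = 93.5 %.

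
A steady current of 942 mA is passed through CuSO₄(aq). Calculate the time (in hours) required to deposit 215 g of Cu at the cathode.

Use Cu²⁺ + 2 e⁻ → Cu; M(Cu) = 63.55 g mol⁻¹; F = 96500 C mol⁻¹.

n(Cu) = m/M = 215 / 63.55 = 3.383 mol.
Each Cu atom requires 2 electrons, so n(e⁻) = 2 × 3.383 = 6.766 mol.
Q = n(e⁻)·F = 6.766 × 96500 = 653000 C.
t = Q/I = 653000 / 0.9420 A = 693200 s = 193 h.

193 h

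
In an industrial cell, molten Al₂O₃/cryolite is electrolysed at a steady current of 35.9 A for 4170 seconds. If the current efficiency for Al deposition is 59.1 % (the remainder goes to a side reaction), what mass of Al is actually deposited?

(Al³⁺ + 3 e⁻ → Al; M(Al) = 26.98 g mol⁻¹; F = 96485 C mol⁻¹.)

Q = I·t = 35.90 × 4170.0 = 149700 C.
n(e⁻) = 149700/96485 = 1.552 mol; theoretically n(Al) = 1.552/3 = 0.5172 mol, m_theo = 13.95 g.
At 59.1 % efficiency, m_actual = 0.591 × 13.95 = 8.25 g.

8.25 g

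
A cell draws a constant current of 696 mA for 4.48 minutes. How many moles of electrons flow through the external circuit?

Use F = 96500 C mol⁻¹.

0.00194 mol

Q = I·t = 0.6960 A × 268.80 s = 187.1 C.
n(e⁻) = Q/F = 187.1 / 96500 = 0.00194 mol.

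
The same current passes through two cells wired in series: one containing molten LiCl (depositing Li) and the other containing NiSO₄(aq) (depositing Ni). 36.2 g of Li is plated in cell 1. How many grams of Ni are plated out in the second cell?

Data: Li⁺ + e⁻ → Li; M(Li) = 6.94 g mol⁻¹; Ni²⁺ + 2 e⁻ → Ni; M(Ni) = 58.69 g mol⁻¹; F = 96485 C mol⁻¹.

n(Li) = 36.2 / 6.94 = 5.216 mol.
Since Li⁺ + e⁻ → Li, n(e⁻) passed = 1 × 5.216 = 5.216 mol.
Cells in series carry the same charge, so the same 5.216 mol of electrons passes through cell 2.
Ni²⁺ + 2 e⁻ → Ni, so n(Ni) = 5.216 / 2 = 2.608 mol.
m(Ni) = 2.608 × 58.69 = 153 g.

153 g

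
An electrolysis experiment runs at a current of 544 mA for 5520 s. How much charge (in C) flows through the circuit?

Q = I·t = 0.5440 A × 5520.0 s = 3000 C.

3000 C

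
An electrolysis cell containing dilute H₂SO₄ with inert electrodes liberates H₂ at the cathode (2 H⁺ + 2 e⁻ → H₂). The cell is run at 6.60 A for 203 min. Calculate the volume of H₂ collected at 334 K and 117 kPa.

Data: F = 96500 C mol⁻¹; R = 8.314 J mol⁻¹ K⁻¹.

9.89 L

Q = I·t = 6.600 A × 12180 s = 80390 C.
n(e⁻) = Q/F = 80390 / 96500 = 0.8330 mol.
2 electrons are transferred per H₂ molecule, so n(H₂) = 0.8330 / 2 = 0.4165 mol.
V = nRT/P = (0.4165 × 8.314 × 334) / (117 × 10³ Pa) = 0.00989 m³ = 9.89 L.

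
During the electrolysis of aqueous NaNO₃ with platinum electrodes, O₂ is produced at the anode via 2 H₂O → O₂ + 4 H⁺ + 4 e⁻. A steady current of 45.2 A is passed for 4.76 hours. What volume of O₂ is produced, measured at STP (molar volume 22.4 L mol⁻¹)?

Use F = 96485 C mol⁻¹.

Q = I·t = 45.20 A × 17136 s = 774500 C.
n(e⁻) = Q/F = 774500 / 96485 = 8.028 mol.
4 electrons are transferred per O₂ molecule, so n(O₂) = 8.028 / 4 = 2.007 mol.
V = n × V_m = 2.007 × 22.4 = 45.0 L.

45.0 L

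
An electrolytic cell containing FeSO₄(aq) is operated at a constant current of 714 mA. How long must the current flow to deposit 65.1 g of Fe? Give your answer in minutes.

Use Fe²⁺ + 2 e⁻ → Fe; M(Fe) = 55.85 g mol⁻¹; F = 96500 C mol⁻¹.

5250 min

n(Fe) = m/M = 65.1 / 55.85 = 1.166 mol.
Each Fe atom requires 2 electrons, so n(e⁻) = 2 × 1.166 = 2.331 mol.
Q = n(e⁻)·F = 2.331 × 96500 = 225000 C.
t = Q/I = 225000 / 0.7140 A = 315100 s = 5250 min.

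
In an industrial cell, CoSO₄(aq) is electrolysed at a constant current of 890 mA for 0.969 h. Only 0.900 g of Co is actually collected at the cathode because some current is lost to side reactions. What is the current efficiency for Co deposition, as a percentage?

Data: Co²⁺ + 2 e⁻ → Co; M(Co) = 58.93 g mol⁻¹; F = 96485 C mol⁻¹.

Q = I·t = 0.8900 × 3488.4 = 3105 C; n(e⁻) = 3105/96485 = 0.03218 mol.
Theoretical n(Co) = n(e⁻)/2 = 0.01609 mol, i.e. m_theo = 0.01609 × 58.93 = 0.9481 g.
Efficiency = m_actual / m_theo = 0.900 / 0.9481 = 94.9 %.

94.9 %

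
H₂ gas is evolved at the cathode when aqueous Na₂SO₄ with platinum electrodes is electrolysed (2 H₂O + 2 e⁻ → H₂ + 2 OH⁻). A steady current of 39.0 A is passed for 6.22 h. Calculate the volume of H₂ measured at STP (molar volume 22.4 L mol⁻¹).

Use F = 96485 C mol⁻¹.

Q = I·t = 39.00 A × 22392 s = 873300 C.
n(e⁻) = Q/F = 873300 / 96485 = 9.051 mol.
2 electrons are transferred per H₂ molecule, so n(H₂) = 9.051 / 2 = 4.526 mol.
V = n × V_m = 4.526 × 22.4 = 101 L.

101 L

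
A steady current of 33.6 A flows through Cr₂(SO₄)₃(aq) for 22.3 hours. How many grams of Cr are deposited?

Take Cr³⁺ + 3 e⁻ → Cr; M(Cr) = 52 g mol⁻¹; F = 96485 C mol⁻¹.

485 g

Q = I·t = 33.60 A × 80280 s = 2697000 C.
n(e⁻) = Q/F = 2697000 / 96485 = 27.96 mol.
Cr³⁺ + 3 e⁻ → Cr, so n(Cr) = n(e⁻)/3 = 9.319 mol.
m = n·M = 9.319 × 52 = 485 g.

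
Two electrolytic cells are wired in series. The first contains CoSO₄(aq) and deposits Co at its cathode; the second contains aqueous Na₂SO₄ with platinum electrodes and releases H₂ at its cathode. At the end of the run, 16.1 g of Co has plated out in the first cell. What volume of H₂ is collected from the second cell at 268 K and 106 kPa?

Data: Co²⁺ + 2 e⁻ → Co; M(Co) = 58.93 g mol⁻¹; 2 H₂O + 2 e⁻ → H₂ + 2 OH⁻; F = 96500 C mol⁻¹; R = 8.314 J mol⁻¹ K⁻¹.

5.74 L

n(Co) = 16.1 / 58.93 = 0.2732 mol, so n(e⁻) = 2 × 0.2732 = 0.5464 mol.
The cells are in series, so the same 0.5464 mol of electrons passes through the second cell.
2 H₂O + 2 e⁻ → H₂ + 2 OH⁻ — 2 mol e⁻ per mol H₂, so n(H₂) = 0.5464/2 = 0.2732 mol.
V = nRT/P = (0.2732 × 8.314 × 268) / (106 × 10³) = 0.00574 m³ = 5.74 L.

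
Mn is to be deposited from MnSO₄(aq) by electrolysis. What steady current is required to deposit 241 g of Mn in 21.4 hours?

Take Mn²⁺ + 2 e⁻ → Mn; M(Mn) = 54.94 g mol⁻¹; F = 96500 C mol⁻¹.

11.0 A

n(Mn) = 241 / 54.94 = 4.387 mol.
n(e⁻) = 2 × 4.387 = 8.773 mol.
Q = n(e⁻)·F = 8.773 × 96500 = 846600 C.
I = Q/t = 846600 / 77040 s = 11.0 A.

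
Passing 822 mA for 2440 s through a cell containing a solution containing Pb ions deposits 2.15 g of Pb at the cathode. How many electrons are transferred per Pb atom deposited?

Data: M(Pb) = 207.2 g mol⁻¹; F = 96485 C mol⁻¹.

2

Q = I·t = 0.8220 A × 2440.0 s = 2006 C, so n(e⁻) = 2006/96485 = 0.02079 mol.
n(Pb) deposited = 2.15 / 207.2 = 0.01038 mol.
Electrons per atom = n(e⁻)/n(Pb) = 0.02079 / 0.01038 = 2.00 ≈ 2, so the ion is Pb²⁺.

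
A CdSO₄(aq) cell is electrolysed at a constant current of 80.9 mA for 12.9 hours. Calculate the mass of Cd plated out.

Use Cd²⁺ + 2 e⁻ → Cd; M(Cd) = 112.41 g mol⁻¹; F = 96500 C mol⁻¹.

Q = I·t = 0.08090 A × 46440 s = 3757 C.
n(e⁻) = Q/F = 3757 / 96500 = 0.03893 mol.
Cd²⁺ + 2 e⁻ → Cd, so n(Cd) = n(e⁻)/2 = 0.01947 mol.
m = n·M = 0.01947 × 112.41 = 2.19 g.

2.19 g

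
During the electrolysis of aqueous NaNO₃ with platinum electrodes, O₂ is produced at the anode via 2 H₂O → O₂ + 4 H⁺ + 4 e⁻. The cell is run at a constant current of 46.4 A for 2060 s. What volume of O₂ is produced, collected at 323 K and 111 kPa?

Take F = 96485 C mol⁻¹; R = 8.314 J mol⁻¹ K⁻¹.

Q = I·t = 46.40 A × 2060.0 s = 95580 C.
n(e⁻) = Q/F = 95580 / 96485 = 0.9907 mol.
4 electrons are transferred per O₂ molecule, so n(O₂) = 0.9907 / 4 = 0.2477 mol.
V = nRT/P = (0.2477 × 8.314 × 323) / (111 × 10³ Pa) = 0.00599 m³ = 5.99 L.

5.99 L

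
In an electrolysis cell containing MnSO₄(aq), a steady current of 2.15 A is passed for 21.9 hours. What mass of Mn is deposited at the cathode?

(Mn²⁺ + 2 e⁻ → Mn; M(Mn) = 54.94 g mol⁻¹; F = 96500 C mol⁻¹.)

48.3 g

Q = I·t = 2.150 A × 78840 s = 169500 C.
n(e⁻) = Q/F = 169500 / 96500 = 1.757 mol.
Mn²⁺ + 2 e⁻ → Mn, so n(Mn) = n(e⁻)/2 = 0.8783 mol.
m = n·M = 0.8783 × 54.94 = 48.3 g.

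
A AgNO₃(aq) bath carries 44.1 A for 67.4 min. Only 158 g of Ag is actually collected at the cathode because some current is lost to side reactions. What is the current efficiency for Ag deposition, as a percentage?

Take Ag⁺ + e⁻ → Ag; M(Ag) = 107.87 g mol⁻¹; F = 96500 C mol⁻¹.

Q = I·t = 44.10 × 4044.0 = 178300 C; n(e⁻) = 178300/96500 = 1.848 mol.
Theoretical n(Ag) = n(e⁻)/1 = 1.848 mol, i.e. m_theo = 1.848 × 107.87 = 199.4 g.
Efficiency = m_actual / m_theo = 158 / 199.4 = 79.3 %.

79.3 %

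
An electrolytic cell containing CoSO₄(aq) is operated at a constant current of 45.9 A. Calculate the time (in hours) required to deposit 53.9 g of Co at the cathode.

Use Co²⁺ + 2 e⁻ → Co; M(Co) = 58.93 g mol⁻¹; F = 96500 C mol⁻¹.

n(Co) = m/M = 53.9 / 58.93 = 0.9146 mol.
Each Co atom requires 2 electrons, so n(e⁻) = 2 × 0.9146 = 1.829 mol.
Q = n(e⁻)·F = 1.829 × 96500 = 176500 C.
t = Q/I = 176500 / 45.90 A = 3846 s = 1.07 h.

1.07 h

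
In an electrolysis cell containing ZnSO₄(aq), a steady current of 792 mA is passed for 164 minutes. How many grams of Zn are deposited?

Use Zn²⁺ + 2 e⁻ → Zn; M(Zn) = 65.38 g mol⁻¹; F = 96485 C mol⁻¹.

2.64 g

Q = I·t = 0.7920 A × 9840.0 s = 7793 C.
n(e⁻) = Q/F = 7793 / 96485 = 0.08077 mol.
Zn²⁺ + 2 e⁻ → Zn, so n(Zn) = n(e⁻)/2 = 0.04039 mol.
m = n·M = 0.04039 × 65.38 = 2.64 g.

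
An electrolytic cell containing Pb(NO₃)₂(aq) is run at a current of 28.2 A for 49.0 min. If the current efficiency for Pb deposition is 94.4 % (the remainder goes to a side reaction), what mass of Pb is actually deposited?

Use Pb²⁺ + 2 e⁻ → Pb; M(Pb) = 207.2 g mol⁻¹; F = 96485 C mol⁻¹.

Q = I·t = 28.20 × 2940.0 = 82910 C.
n(e⁻) = 82910/96485 = 0.8593 mol; theoretically n(Pb) = 0.8593/2 = 0.4296 mol, m_theo = 89.02 g.
At 94.4 % efficiency, m_actual = 0.944 × 89.02 = 84.0 g.

84.0 g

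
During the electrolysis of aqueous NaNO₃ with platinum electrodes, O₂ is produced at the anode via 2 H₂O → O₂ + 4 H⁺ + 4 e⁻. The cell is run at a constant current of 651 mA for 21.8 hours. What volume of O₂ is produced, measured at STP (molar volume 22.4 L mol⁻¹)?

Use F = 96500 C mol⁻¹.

Q = I·t = 0.6510 A × 78480 s = 51090 C.
n(e⁻) = Q/F = 51090 / 96500 = 0.5294 mol.
4 electrons are transferred per O₂ molecule, so n(O₂) = 0.5294 / 4 = 0.1324 mol.
V = n × V_m = 0.1324 × 22.4 = 2.96 L.

2.96 L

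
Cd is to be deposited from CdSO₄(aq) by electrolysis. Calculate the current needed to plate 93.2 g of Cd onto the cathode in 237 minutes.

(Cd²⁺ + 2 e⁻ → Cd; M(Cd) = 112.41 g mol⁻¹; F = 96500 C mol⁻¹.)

n(Cd) = 93.2 / 112.41 = 0.8291 mol.
n(e⁻) = 2 × 0.8291 = 1.658 mol.
Q = n(e⁻)·F = 1.658 × 96500 = 160000 C.
I = Q/t = 160000 / 14220 s = 11.3 A.

11.3 A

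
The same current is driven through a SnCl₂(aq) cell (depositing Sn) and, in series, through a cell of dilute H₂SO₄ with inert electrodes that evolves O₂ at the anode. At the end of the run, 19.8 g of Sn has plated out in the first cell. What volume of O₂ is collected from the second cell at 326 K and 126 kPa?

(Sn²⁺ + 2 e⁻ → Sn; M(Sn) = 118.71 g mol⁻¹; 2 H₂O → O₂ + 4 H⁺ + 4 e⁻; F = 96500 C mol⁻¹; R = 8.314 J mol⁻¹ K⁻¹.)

n(Sn) = 19.8 / 118.71 = 0.1668 mol, so n(e⁻) = 2 × 0.1668 = 0.3336 mol.
The cells are in series, so the same 0.3336 mol of electrons passes through the second cell.
2 H₂O → O₂ + 4 H⁺ + 4 e⁻ — 4 mol e⁻ per mol O₂, so n(O₂) = 0.3336/4 = 0.08340 mol.
V = nRT/P = (0.08340 × 8.314 × 326) / (126 × 10³) = 0.00179 m³ = 1.79 L.

1.79 L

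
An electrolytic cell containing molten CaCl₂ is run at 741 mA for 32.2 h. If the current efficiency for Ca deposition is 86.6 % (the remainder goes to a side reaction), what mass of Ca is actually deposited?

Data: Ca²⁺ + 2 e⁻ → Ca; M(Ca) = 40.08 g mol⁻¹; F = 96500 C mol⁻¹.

15.4 g

Q = I·t = 0.7410 × 115920 = 85900 C.
n(e⁻) = 85900/96500 = 0.8901 mol; theoretically n(Ca) = 0.8901/2 = 0.4451 mol, m_theo = 17.84 g.
At 86.6 % efficiency, m_actual = 0.866 × 17.84 = 15.4 g.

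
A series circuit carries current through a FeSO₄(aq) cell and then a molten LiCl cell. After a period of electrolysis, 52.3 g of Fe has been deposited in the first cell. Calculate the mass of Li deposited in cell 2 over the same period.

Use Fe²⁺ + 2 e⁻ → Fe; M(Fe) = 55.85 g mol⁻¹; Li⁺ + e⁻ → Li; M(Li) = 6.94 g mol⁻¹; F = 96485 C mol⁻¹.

13.0 g

n(Fe) = 52.3 / 55.85 = 0.9364 mol.
Since Fe²⁺ + 2 e⁻ → Fe, n(e⁻) passed = 2 × 0.9364 = 1.873 mol.
Cells in series carry the same charge, so the same 1.873 mol of electrons passes through cell 2.
Li⁺ + e⁻ → Li, so n(Li) = 1.873 / 1 = 1.873 mol.
m(Li) = 1.873 × 6.94 = 13.0 g.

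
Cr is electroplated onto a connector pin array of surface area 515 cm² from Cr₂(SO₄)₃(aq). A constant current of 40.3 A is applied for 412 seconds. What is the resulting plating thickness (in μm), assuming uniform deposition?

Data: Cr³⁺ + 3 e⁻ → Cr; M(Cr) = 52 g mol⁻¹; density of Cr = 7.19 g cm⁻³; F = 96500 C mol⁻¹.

8.05 μm

Q = I·t = 40.30 × 412.00 = 16600 C; n(e⁻) = 0.1721 mol.
n(Cr) = n(e⁻)/3 = 0.05735 mol, so m = 0.05735 × 52 = 2.982 g.
Volume = m/ρ = 2.982 / 7.19 = 0.4148 cm³.
Thickness = V/A = 0.4148 / 515 = 8.05 × 10⁻⁴ cm = 8.05 μm.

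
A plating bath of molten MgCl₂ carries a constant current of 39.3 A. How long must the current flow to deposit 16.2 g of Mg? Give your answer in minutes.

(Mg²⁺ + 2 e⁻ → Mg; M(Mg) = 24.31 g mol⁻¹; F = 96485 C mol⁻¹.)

n(Mg) = m/M = 16.2 / 24.31 = 0.6664 mol.
Each Mg atom requires 2 electrons, so n(e⁻) = 2 × 0.6664 = 1.333 mol.
Q = n(e⁻)·F = 1.333 × 96485 = 128600 C.
t = Q/I = 128600 / 39.30 A = 3272 s = 54.5 min.

54.5 min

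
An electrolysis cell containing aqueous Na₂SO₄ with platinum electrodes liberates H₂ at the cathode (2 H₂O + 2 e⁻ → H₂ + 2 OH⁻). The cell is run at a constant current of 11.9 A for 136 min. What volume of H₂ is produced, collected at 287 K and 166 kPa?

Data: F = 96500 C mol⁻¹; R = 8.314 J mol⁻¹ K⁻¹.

Q = I·t = 11.90 A × 8160.0 s = 97100 C.
n(e⁻) = Q/F = 97100 / 96500 = 1.006 mol.
2 electrons are transferred per H₂ molecule, so n(H₂) = 1.006 / 2 = 0.5031 mol.
V = nRT/P = (0.5031 × 8.314 × 287) / (166 × 10³ Pa) = 0.00723 m³ = 7.23 L.

7.23 L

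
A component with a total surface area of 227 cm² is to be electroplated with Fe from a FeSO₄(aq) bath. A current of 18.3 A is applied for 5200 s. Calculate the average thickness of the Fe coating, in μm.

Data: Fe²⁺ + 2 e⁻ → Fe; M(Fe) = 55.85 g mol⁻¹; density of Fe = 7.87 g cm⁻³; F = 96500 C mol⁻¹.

154 μm

Q = I·t = 18.30 × 5200.0 = 95160 C; n(e⁻) = 0.9861 mol.
n(Fe) = n(e⁻)/2 = 0.4931 mol, so m = 0.4931 × 55.85 = 27.54 g.
Volume = m/ρ = 27.54 / 7.87 = 3.499 cm³.
Thickness = V/A = 3.499 / 227 = 0.0154 cm = 154 μm.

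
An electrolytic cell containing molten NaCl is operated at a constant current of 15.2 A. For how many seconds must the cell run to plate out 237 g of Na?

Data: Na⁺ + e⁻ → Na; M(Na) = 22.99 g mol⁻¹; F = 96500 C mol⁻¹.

65400 s

n(Na) = m/M = 237 / 22.99 = 10.31 mol.
Each Na atom requires 1 electron, so n(e⁻) = 1 × 10.31 = 10.31 mol.
Q = n(e⁻)·F = 10.31 × 96500 = 994800 C.
t = Q/I = 994800 / 15.20 A = 65450 s.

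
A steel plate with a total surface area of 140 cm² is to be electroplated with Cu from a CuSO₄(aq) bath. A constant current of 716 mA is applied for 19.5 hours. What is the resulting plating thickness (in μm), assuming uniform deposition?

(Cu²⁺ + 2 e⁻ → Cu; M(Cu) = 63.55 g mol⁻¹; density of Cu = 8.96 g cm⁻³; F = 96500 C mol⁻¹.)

132 μm

Q = I·t = 0.7160 × 70200 = 50260 C; n(e⁻) = 0.5209 mol.
n(Cu) = n(e⁻)/2 = 0.2604 mol, so m = 0.2604 × 63.55 = 16.55 g.
Volume = m/ρ = 16.55 / 8.96 = 1.847 cm³.
Thickness = V/A = 1.847 / 140 = 0.0132 cm = 132 μm.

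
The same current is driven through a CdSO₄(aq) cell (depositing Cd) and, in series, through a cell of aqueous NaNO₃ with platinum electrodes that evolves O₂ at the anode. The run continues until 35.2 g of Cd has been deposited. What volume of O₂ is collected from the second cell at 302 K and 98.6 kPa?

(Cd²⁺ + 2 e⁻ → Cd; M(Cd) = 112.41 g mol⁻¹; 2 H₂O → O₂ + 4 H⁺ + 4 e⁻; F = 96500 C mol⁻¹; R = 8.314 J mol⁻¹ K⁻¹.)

3.99 L

n(Cd) = 35.2 / 112.41 = 0.3131 mol, so n(e⁻) = 2 × 0.3131 = 0.6263 mol.
The cells are in series, so the same 0.6263 mol of electrons passes through the second cell.
2 H₂O → O₂ + 4 H⁺ + 4 e⁻ — 4 mol e⁻ per mol O₂, so n(O₂) = 0.6263/4 = 0.1566 mol.
V = nRT/P = (0.1566 × 8.314 × 302) / (98.6 × 10³) = 0.00399 m³ = 3.99 L.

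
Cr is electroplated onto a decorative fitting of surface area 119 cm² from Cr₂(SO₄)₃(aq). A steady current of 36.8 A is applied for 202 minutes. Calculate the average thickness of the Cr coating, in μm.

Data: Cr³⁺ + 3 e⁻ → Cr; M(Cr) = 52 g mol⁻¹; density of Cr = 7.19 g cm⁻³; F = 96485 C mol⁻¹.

936 μm

Q = I·t = 36.80 × 12120 = 446000 C; n(e⁻) = 4.623 mol.
n(Cr) = n(e⁻)/3 = 1.541 mol, so m = 1.541 × 52 = 80.13 g.
Volume = m/ρ = 80.13 / 7.19 = 11.14 cm³.
Thickness = V/A = 11.14 / 119 = 0.0936 cm = 936 μm.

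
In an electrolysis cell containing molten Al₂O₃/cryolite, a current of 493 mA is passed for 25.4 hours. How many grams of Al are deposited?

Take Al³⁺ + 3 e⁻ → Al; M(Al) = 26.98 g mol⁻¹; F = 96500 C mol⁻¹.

Q = I·t = 0.4930 A × 91440 s = 45080 C.
n(e⁻) = Q/F = 45080 / 96500 = 0.4671 mol.
Al³⁺ + 3 e⁻ → Al, so n(Al) = n(e⁻)/3 = 0.1557 mol.
m = n·M = 0.1557 × 26.98 = 4.20 g.

4.20 g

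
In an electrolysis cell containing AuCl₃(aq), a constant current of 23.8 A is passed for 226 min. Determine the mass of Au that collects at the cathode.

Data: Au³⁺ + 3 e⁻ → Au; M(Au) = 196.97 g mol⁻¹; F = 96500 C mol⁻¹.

220 g

Q = I·t = 23.80 A × 13560 s = 322700 C.
n(e⁻) = Q/F = 322700 / 96500 = 3.344 mol.
Au³⁺ + 3 e⁻ → Au, so n(Au) = n(e⁻)/3 = 1.115 mol.
m = n·M = 1.115 × 196.97 = 220 g.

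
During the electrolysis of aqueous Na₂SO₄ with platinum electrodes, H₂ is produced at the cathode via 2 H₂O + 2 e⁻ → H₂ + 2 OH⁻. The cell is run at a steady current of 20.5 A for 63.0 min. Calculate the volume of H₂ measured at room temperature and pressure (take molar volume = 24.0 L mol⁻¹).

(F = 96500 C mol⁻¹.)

Q = I·t = 20.50 A × 3780.0 s = 77490 C.
n(e⁻) = Q/F = 77490 / 96500 = 0.8030 mol.
2 electrons are transferred per H₂ molecule, so n(H₂) = 0.8030 / 2 = 0.4015 mol.
V = n × V_m = 0.4015 × 24.0 = 9.64 L.

9.64 L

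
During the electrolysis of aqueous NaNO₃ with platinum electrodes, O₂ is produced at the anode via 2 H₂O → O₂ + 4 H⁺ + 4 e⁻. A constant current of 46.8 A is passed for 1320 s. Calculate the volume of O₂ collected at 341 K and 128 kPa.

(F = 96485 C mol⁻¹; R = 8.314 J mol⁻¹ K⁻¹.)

3.55 L

Q = I·t = 46.80 A × 1320.0 s = 61780 C.
n(e⁻) = Q/F = 61780 / 96485 = 0.6403 mol.
4 electrons are transferred per O₂ molecule, so n(O₂) = 0.6403 / 4 = 0.1601 mol.
V = nRT/P = (0.1601 × 8.314 × 341) / (128 × 10³ Pa) = 0.00355 m³ = 3.55 L.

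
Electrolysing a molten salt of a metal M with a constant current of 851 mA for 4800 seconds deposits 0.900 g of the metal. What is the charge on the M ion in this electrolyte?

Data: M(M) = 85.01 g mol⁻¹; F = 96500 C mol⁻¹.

+4

Q = I·t = 0.8510 A × 4800.0 s = 4085 C, so n(e⁻) = 4085/96500 = 0.04233 mol.
n(M) deposited = 0.900 / 85.01 = 0.01059 mol.
Electrons per atom = n(e⁻)/n(M) = 0.04233 / 0.01059 = 4.00 ≈ 4, so the ion is M⁴⁺.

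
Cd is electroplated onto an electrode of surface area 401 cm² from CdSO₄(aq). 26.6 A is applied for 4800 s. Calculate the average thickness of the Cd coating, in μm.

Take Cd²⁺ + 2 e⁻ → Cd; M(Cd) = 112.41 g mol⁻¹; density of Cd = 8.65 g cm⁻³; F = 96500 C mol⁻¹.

Q = I·t = 26.60 × 4800.0 = 127700 C; n(e⁻) = 1.323 mol.
n(Cd) = n(e⁻)/2 = 0.6616 mol, so m = 0.6616 × 112.41 = 74.37 g.
Volume = m/ρ = 74.37 / 8.65 = 8.597 cm³.
Thickness = V/A = 8.597 / 401 = 0.0214 cm = 214 μm.

214 μm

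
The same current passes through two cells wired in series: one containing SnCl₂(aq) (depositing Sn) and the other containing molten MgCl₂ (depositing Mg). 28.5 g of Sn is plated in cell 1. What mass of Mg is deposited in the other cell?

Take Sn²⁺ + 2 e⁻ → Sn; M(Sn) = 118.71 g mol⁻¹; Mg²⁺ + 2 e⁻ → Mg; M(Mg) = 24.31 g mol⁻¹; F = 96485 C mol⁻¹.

n(Sn) = 28.5 / 118.71 = 0.2401 mol.
Since Sn²⁺ + 2 e⁻ → Sn, n(e⁻) passed = 2 × 0.2401 = 0.4802 mol.
Cells in series carry the same charge, so the same 0.4802 mol of electrons passes through cell 2.
Mg²⁺ + 2 e⁻ → Mg, so n(Mg) = 0.4802 / 2 = 0.2401 mol.
m(Mg) = 0.2401 × 24.31 = 5.84 g.

5.84 g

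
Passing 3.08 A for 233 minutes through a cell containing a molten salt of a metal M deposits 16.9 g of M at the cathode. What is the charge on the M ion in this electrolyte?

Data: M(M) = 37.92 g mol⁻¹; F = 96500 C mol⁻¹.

+1

Q = I·t = 3.080 A × 13980 s = 43060 C, so n(e⁻) = 43060/96500 = 0.4462 mol.
n(M) deposited = 16.9 / 37.92 = 0.4457 mol.
Electrons per atom = n(e⁻)/n(M) = 0.4462 / 0.4457 = 1.00 ≈ 1, so the ion is M⁺.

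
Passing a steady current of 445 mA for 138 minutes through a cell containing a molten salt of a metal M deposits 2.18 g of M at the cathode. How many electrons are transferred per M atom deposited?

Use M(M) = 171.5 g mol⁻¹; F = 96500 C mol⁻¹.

3

Q = I·t = 0.4450 A × 8280.0 s = 3685 C, so n(e⁻) = 3685/96500 = 0.03818 mol.
n(M) deposited = 2.18 / 171.5 = 0.01271 mol.
Electrons per atom = n(e⁻)/n(M) = 0.03818 / 0.01271 = 3.00 ≈ 3, so the ion is M³⁺.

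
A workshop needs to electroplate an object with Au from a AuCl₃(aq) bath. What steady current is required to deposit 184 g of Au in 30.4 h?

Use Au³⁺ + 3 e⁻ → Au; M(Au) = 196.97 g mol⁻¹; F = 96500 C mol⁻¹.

2.47 A

n(Au) = 184 / 196.97 = 0.9342 mol.
n(e⁻) = 3 × 0.9342 = 2.802 mol.
Q = n(e⁻)·F = 2.802 × 96500 = 270400 C.
I = Q/t = 270400 / 109440 s = 2.47 A.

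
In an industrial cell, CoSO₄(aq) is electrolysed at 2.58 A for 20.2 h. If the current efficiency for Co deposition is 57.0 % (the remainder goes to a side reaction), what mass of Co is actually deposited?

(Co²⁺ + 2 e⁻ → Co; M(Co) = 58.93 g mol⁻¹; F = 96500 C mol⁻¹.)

Q = I·t = 2.580 × 72720 = 187600 C.
n(e⁻) = 187600/96500 = 1.944 mol; theoretically n(Co) = 1.944/2 = 0.9721 mol, m_theo = 57.29 g.
At 57.0 % efficiency, m_actual = 0.570 × 57.29 = 32.7 g.

32.7 g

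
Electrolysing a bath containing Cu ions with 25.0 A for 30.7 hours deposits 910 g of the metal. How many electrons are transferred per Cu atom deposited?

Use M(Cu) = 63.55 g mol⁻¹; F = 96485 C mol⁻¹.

Q = I·t = 25.00 A × 110520 s = 2763000 C, so n(e⁻) = 2763000/96485 = 28.64 mol.
n(Cu) deposited = 910 / 63.55 = 14.32 mol.
Electrons per atom = n(e⁻)/n(Cu) = 28.64 / 14.32 = 2.00 ≈ 2, so the ion is Cu²⁺.

2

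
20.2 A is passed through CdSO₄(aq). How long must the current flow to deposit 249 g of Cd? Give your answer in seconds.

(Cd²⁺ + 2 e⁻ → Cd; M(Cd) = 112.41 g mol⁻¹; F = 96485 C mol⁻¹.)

n(Cd) = m/M = 249 / 112.41 = 2.215 mol.
Each Cd atom requires 2 electrons, so n(e⁻) = 2 × 2.215 = 4.430 mol.
Q = n(e⁻)·F = 4.430 × 96485 = 427400 C.
t = Q/I = 427400 / 20.20 A = 21160 s.

21200 s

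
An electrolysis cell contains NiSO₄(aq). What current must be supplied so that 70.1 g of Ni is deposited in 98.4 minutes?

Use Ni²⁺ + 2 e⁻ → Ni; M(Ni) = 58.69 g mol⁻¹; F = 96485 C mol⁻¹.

39.0 A

n(Ni) = 70.1 / 58.69 = 1.194 mol.
n(e⁻) = 2 × 1.194 = 2.389 mol.
Q = n(e⁻)·F = 2.389 × 96485 = 230500 C.
I = Q/t = 230500 / 5904.0 s = 39.0 A.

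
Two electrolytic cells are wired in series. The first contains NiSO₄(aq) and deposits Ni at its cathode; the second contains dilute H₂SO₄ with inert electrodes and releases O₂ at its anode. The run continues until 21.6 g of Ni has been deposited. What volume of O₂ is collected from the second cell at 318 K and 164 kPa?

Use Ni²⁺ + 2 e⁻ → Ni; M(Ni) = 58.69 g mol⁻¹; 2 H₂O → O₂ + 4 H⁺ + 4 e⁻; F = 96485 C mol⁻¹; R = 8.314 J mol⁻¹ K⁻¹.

n(Ni) = 21.6 / 58.69 = 0.3680 mol, so n(e⁻) = 2 × 0.3680 = 0.7361 mol.
The cells are in series, so the same 0.7361 mol of electrons passes through the second cell.
2 H₂O → O₂ + 4 H⁺ + 4 e⁻ — 4 mol e⁻ per mol O₂, so n(O₂) = 0.7361/4 = 0.1840 mol.
V = nRT/P = (0.1840 × 8.314 × 318) / (164 × 10³) = 0.00297 m³ = 2.97 L.

2.97 L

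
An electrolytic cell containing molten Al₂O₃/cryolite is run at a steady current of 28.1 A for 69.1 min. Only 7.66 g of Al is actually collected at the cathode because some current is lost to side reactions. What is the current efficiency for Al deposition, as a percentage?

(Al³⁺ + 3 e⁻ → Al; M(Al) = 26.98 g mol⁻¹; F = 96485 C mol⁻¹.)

70.5 %

Q = I·t = 28.10 × 4146.0 = 116500 C; n(e⁻) = 116500/96485 = 1.207 mol.
Theoretical n(Al) = n(e⁻)/3 = 0.4025 mol, i.e. m_theo = 0.4025 × 26.98 = 10.86 g.
Efficiency = m_actual / m_theo = 7.66 / 10.86 = 70.5 %.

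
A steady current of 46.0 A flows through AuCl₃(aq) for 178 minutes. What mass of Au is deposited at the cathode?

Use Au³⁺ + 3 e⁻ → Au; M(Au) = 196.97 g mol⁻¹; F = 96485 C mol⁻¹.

Q = I·t = 46.00 A × 10680 s = 491300 C.
n(e⁻) = Q/F = 491300 / 96485 = 5.092 mol.
Au³⁺ + 3 e⁻ → Au, so n(Au) = n(e⁻)/3 = 1.697 mol.
m = n·M = 1.697 × 196.97 = 334 g.

334 g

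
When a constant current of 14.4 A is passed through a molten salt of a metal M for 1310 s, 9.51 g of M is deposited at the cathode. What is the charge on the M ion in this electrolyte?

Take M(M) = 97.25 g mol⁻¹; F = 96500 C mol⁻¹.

+2

Q = I·t = 14.40 A × 1310.0 s = 18860 C, so n(e⁻) = 18860/96500 = 0.1955 mol.
n(M) deposited = 9.51 / 97.25 = 0.09779 mol.
Electrons per atom = n(e⁻)/n(M) = 0.1955 / 0.09779 = 2.00 ≈ 2, so the ion is M²⁺.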